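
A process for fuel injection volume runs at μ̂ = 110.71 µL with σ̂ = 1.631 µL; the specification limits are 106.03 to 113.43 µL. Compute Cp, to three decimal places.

0.756

Cp = (USL − LSL) / (6σ̂) = (113.43 − 106.03) / (6 × 1.631) = 7.4000 / 9.7860 = 0.7562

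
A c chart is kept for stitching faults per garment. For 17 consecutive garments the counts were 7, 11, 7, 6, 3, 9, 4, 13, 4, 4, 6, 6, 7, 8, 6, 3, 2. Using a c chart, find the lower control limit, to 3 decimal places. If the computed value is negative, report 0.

0.000

c̄ = (7 + 11 + 7 + 6 + 3 + 9 + 4 + 13 + 4 + 4 + 6 + 6 + 7 + 8 + 6 + 3 + 2) / 17 = 106 / 17 = 6.2353
LCL = c̄ − 3√c̄ = 6.2353 − 3 × 2.4971 = -1.2559 → 0 (cannot be negative)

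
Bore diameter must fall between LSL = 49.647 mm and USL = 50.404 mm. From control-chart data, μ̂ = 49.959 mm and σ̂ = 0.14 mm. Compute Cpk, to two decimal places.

Cpu = (USL − μ̂) / (3σ̂) = (50.404 − 49.959) / (3 × 0.14) = 1.0595; Cpl = (μ̂ − LSL) / (3σ̂) = (49.959 − 49.647) / (3 × 0.14) = 0.7429; Cpk = min(Cpu, Cpl) = 0.7429

0.74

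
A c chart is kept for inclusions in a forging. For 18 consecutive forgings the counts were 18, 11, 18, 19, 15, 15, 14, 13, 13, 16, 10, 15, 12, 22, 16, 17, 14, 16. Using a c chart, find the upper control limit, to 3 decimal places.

c̄ = (18 + 11 + 18 + 19 + 15 + 15 + 14 + 13 + 13 + 16 + 10 + 15 + 12 + 22 + 16 + 17 + 14 + 16) / 18 = 274 / 18 = 15.2222
UCL = c̄ + 3√c̄ = 15.2222 + 3 × √15.2222 = 15.2222 + 3 × 3.9016 = 26.9269

26.927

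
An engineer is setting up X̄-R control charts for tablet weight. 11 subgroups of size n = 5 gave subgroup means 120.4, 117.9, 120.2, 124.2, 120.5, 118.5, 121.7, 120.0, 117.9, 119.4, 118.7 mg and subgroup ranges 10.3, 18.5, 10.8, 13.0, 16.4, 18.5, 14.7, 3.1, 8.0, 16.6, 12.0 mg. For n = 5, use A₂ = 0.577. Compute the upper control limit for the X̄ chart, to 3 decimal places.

127.389

X̄̄ = (120.4 + 117.9 + 120.2 + 124.2 + 120.5 + 118.5 + 121.7 + 120.0 + 117.9 + 119.4 + 118.7) / 11 = 1319.4000 / 11 = 119.9455
R̄ = (10.3 + 18.5 + 10.8 + 13.0 + 16.4 + 18.5 + 14.7 + 3.1 + 8.0 + 16.6 + 12.0) / 11 = 141.9000 / 11 = 12.9000
UCL = X̄̄ + A₂·R̄ = 119.9455 + 0.577 × 12.9000 = 127.3888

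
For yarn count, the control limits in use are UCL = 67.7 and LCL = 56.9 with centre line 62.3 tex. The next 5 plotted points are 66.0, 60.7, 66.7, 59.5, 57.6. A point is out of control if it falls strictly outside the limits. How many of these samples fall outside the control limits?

0

All 5 points lie within [56.9, 67.7].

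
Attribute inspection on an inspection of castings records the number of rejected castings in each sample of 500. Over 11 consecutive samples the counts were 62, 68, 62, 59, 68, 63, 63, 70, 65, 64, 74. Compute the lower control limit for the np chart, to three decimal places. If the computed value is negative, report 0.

p̄ = Σdᵢ / (k·n) = 718 / (11 × 500) = 0.13055
LCL = np̄ − 3·√(np̄(1−p̄)) = 65.2727 − 3 × 7.5334 = 42.6726

42.673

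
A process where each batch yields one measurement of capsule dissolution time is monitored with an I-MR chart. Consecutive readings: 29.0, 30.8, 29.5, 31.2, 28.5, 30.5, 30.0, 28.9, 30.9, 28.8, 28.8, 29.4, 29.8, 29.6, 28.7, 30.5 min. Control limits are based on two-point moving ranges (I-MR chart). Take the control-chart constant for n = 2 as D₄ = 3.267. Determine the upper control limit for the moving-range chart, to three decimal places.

4.160

Moving ranges: 1.8, 1.3, 1.7, 2.7, 2.0, 0.5, 1.1, 2.0, 2.1, 0.0, 0.6, 0.4, 0.2, 0.9, 1.8; M̄R̄ = 19.1000 / 15 = 1.2733
UCL_MR = D₄·M̄R̄ = 3.267 × 1.2733 = 4.1600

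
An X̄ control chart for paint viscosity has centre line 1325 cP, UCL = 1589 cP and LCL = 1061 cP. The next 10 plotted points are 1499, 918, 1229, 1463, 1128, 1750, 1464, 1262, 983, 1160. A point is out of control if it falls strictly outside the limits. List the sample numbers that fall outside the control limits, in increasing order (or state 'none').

Compare each point to [1061, 1589]: sample 2 = 918 < LCL; sample 6 = 1750 > UCL; sample 9 = 983 < LCL.

2, 6, 9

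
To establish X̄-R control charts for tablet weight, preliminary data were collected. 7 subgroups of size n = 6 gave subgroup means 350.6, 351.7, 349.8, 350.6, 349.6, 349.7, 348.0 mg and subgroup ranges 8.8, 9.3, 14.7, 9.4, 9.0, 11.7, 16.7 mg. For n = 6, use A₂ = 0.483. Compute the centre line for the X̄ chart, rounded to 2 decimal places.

350.00

X̄̄ = (350.6 + 351.7 + 349.8 + 350.6 + 349.6 + 349.7 + 348.0) / 7 = 2450.0000 / 7 = 350.0000
CL = X̄̄ = 350.0000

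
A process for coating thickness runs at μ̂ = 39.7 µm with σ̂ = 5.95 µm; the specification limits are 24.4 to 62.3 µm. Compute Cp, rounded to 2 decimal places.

Cp = (USL − LSL) / (6σ̂) = (62.3 − 24.4) / (6 × 5.95) = 37.9000 / 35.7000 = 1.0616

1.06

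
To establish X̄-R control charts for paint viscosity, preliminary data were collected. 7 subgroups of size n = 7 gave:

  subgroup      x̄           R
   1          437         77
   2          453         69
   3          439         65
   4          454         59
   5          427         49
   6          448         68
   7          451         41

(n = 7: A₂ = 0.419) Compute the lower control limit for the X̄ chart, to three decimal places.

418.524

X̄̄ = (437 + 453 + 439 + 454 + 427 + 448 + 451) / 7 = 3109.0000 / 7 = 444.1429
R̄ = (77 + 69 + 65 + 59 + 49 + 68 + 41) / 7 = 428.0000 / 7 = 61.1429
LCL = X̄̄ − A₂·R̄ = 444.1429 − 0.419 × 61.1429 = 418.5240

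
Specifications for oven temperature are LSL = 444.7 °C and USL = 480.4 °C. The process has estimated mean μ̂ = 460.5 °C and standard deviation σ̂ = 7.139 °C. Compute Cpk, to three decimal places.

Cpu = (USL − μ̂) / (3σ̂) = (480.4 − 460.5) / (3 × 7.139) = 0.9292; Cpl = (μ̂ − LSL) / (3σ̂) = (460.5 − 444.7) / (3 × 7.139) = 0.7377; Cpk = min(Cpu, Cpl) = 0.7377

0.738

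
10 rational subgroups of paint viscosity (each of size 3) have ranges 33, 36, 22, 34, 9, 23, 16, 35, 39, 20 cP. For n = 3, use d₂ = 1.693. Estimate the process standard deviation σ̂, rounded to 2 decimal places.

15.77

R̄ = (33 + 36 + 22 + 34 + 9 + 23 + 16 + 35 + 39 + 20) / 10 = 26.7000
σ̂ = R̄ / d₂ = 26.7000 / 1.693 = 15.7708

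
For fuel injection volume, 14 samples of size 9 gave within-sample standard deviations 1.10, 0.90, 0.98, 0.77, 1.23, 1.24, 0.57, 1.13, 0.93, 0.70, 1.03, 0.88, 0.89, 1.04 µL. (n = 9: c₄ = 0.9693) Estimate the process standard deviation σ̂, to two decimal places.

0.99

s̄ = (1.10 + 0.90 + 0.98 + 0.77 + 1.23 + 1.24 + 0.57 + 1.13 + 0.93 + 0.70 + 1.03 + 0.88 + 0.89 + 1.04) / 14 = 0.9564
σ̂ = s̄ / c₄ = 0.9564 / 0.9693 = 0.9867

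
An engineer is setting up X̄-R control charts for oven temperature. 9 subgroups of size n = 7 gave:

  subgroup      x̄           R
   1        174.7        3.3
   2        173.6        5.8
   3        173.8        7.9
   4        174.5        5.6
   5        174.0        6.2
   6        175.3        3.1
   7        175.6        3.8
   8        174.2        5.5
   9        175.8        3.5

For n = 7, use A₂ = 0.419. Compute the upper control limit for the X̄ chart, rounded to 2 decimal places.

176.69

X̄̄ = (174.7 + 173.6 + 173.8 + 174.5 + 174.0 + 175.3 + 175.6 + 174.2 + 175.8) / 9 = 1571.5000 / 9 = 174.6111
R̄ = (3.3 + 5.8 + 7.9 + 5.6 + 6.2 + 3.1 + 3.8 + 5.5 + 3.5) / 9 = 44.7000 / 9 = 4.9667
UCL = X̄̄ + A₂·R̄ = 174.6111 + 0.419 × 4.9667 = 176.6921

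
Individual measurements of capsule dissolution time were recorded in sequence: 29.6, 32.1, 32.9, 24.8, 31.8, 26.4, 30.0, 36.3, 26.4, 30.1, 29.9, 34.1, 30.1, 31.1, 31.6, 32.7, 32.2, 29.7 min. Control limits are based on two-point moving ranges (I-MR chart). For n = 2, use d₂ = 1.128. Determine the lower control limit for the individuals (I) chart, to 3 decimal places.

X̄ = (29.6 + 32.1 + 32.9 + 24.8 + 31.8 + 26.4 + 30.0 + 36.3 + 26.4 + 30.1 + 29.9 + 34.1 + 30.1 + 31.1 + 31.6 + 32.7 + 32.2 + 29.7) / 18 = 30.6556
Moving ranges: 2.5, 0.8, 8.1, 7.0, 5.4, 3.6, 6.3, 9.9, 3.7, 0.2, 4.2, 4.0, 1.0, 0.5, 1.1, 0.5, 2.5; M̄R̄ = 61.3000 / 17 = 3.6059
LCL = X̄ − 3·M̄R̄/d₂ = 30.6556 − 3 × 3.6059 / 1.128 = 21.0654

21.065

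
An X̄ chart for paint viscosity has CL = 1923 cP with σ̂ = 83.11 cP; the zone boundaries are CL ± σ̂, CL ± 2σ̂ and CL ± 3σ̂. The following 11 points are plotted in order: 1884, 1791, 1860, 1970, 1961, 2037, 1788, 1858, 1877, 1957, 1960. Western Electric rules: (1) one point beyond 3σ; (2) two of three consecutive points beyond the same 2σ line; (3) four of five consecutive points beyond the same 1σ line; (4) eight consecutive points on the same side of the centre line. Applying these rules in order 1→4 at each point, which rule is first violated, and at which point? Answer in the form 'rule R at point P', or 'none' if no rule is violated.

Zone of each point (C = within 1σ̂, B = 1σ̂–2σ̂, A = 2σ̂–3σ̂, * = beyond 3σ̂; sign = side of CL): 1:-C, 2:-B, 3:-C, 4:+C, 5:+C, 6:+B, 7:-B, 8:-C, 9:-C, 10:+C, 11:+C
No rule fires across all 11 points.

none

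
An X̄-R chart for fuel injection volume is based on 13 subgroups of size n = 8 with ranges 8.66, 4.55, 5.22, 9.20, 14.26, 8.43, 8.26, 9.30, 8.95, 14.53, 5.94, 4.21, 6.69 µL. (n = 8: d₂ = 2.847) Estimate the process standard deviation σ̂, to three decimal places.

2.923

R̄ = (8.66 + 4.55 + 5.22 + 9.20 + 14.26 + 8.43 + 8.26 + 9.30 + 8.95 + 14.53 + 5.94 + 4.21 + 6.69) / 13 = 8.3231
σ̂ = R̄ / d₂ = 8.3231 / 2.847 = 2.9235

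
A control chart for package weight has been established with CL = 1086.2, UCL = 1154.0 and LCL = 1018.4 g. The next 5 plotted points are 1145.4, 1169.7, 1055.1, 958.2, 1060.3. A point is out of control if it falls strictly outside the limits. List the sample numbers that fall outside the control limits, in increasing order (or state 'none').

2, 4

Compare each point to [1018.4, 1154.0]: sample 2 = 1169.7 > UCL; sample 4 = 958.2 < LCL.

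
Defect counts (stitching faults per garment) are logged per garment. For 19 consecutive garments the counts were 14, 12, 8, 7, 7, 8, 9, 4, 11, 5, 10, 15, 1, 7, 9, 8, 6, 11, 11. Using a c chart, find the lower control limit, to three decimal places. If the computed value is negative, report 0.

c̄ = (14 + 12 + 8 + 7 + 7 + 8 + 9 + 4 + 11 + 5 + 10 + 15 + 1 + 7 + 9 + 8 + 6 + 11 + 11) / 19 = 163 / 19 = 8.5789
LCL = c̄ − 3√c̄ = 8.5789 − 3 × 2.9290 = -0.2080 → 0 (cannot be negative)

0.000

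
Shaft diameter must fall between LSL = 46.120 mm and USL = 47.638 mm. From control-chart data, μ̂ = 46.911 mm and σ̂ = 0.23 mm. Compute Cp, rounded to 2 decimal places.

1.10

Cp = (USL − LSL) / (6σ̂) = (47.638 − 46.120) / (6 × 0.23) = 1.5180 / 1.3800 = 1.1000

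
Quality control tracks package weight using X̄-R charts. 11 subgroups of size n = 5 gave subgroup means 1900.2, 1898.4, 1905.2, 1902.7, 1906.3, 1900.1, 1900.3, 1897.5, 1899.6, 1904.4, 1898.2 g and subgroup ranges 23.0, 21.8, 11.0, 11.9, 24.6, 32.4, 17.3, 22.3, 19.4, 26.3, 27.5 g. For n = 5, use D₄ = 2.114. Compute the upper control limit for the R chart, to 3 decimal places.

R̄ = (23.0 + 21.8 + 11.0 + 11.9 + 24.6 + 32.4 + 17.3 + 22.3 + 19.4 + 26.3 + 27.5) / 11 = 237.5000 / 11 = 21.5909
UCL_R = D₄·R̄ = 2.114 × 21.5909 = 45.6432

45.643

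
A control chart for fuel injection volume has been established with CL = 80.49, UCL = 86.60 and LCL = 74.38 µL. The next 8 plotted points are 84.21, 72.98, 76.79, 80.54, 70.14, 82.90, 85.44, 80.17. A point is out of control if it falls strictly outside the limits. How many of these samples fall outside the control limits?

Compare each point to [74.38, 86.60]: sample 2 = 72.98 < LCL; sample 5 = 70.14 < LCL.

2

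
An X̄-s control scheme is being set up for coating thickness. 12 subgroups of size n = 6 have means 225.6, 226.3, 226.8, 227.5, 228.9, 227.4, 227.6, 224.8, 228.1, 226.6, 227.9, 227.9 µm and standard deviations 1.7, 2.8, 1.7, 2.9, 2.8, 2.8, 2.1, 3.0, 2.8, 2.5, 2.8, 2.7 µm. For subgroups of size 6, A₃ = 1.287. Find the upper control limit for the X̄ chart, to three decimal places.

230.399

X̄̄ = (225.6 + 226.3 + 226.8 + 227.5 + 228.9 + 227.4 + 227.6 + 224.8 + 228.1 + 226.6 + 227.9 + 227.9) / 12 = 227.1167
s̄ = (1.7 + 2.8 + 1.7 + 2.9 + 2.8 + 2.8 + 2.1 + 3.0 + 2.8 + 2.5 + 2.8 + 2.7) / 12 = 2.5500
UCL = X̄̄ + A₃·s̄ = 227.1167 + 1.287 × 2.5500 = 230.3985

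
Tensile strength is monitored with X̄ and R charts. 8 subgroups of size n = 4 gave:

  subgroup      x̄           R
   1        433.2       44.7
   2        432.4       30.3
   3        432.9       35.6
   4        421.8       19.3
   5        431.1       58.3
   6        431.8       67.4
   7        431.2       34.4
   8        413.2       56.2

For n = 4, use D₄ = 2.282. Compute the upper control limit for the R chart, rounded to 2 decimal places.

98.75

R̄ = (44.7 + 30.3 + 35.6 + 19.3 + 58.3 + 67.4 + 34.4 + 56.2) / 8 = 346.2000 / 8 = 43.2750
UCL_R = D₄·R̄ = 2.282 × 43.2750 = 98.7536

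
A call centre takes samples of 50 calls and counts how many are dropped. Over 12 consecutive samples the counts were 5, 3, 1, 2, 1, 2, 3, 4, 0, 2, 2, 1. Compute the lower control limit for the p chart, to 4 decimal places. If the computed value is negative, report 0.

p̄ = Σdᵢ / (k·n) = 26 / (12 × 50) = 0.04333
LCL = p̄ − 3·√(p̄(1−p̄)/n) = 0.04333 − 3 × 0.02879 = -0.04305 → 0 (negative, so LCL = 0)

0.0000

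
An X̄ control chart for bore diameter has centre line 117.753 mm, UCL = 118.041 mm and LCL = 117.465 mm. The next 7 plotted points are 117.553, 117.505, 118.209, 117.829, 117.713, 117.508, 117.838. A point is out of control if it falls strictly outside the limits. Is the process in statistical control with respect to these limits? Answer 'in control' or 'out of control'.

Compare each point to [117.465, 118.041]: sample 3 = 118.209 > UCL.

out of control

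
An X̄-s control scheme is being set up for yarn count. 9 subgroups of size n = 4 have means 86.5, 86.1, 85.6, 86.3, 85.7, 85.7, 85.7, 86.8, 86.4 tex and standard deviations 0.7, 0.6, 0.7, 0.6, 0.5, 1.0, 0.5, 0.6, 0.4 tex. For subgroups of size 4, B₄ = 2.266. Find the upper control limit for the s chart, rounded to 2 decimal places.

1.41

s̄ = (0.7 + 0.6 + 0.7 + 0.6 + 0.5 + 1.0 + 0.5 + 0.6 + 0.4) / 9 = 0.6222
UCL_s = B₄·s̄ = 2.266 × 0.6222 = 1.4100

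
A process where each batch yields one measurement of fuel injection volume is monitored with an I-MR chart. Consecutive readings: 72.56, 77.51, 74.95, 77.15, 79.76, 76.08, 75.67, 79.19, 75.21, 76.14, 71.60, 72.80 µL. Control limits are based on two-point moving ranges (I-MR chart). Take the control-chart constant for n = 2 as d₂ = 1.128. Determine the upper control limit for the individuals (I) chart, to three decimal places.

X̄ = (72.56 + 77.51 + 74.95 + 77.15 + 79.76 + 76.08 + 75.67 + 79.19 + 75.21 + 76.14 + 71.60 + 72.80) / 12 = 75.7183
Moving ranges: 4.95, 2.56, 2.20, 2.61, 3.68, 0.41, 3.52, 3.98, 0.93, 4.54, 1.20; M̄R̄ = 30.5800 / 11 = 2.7800
UCL = X̄ + 3·M̄R̄/d₂ = 75.7183 + 3 × 2.7800 / 1.128 = 83.1120

83.112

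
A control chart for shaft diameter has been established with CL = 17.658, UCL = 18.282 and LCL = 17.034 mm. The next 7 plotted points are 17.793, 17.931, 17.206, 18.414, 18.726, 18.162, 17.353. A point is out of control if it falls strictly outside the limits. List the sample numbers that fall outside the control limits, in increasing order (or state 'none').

4, 5

Compare each point to [17.034, 18.282]: sample 4 = 18.414 > UCL; sample 5 = 18.726 > UCL.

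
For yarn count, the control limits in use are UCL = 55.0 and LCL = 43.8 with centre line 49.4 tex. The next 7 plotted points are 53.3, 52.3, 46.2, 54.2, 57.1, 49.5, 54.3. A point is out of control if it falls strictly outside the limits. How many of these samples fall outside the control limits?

Compare each point to [43.8, 55.0]: sample 5 = 57.1 > UCL.

1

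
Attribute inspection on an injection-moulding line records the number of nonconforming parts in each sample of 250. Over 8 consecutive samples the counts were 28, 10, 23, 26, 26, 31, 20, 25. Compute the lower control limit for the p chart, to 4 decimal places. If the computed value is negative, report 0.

p̄ = Σdᵢ / (k·n) = 189 / (8 × 250) = 0.09450
LCL = p̄ − 3·√(p̄(1−p̄)/n) = 0.09450 − 3 × 0.01850 = 0.03900

0.0390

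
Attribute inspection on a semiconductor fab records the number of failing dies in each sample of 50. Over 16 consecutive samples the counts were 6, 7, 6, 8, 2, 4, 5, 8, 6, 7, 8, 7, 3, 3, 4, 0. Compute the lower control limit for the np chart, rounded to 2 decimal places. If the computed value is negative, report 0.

0.00

p̄ = Σdᵢ / (k·n) = 84 / (16 × 50) = 0.10500
LCL = np̄ − 3·√(np̄(1−p̄)) = 5.2500 − 3 × 2.1677 = -1.2530 → 0 (negative, so LCL = 0)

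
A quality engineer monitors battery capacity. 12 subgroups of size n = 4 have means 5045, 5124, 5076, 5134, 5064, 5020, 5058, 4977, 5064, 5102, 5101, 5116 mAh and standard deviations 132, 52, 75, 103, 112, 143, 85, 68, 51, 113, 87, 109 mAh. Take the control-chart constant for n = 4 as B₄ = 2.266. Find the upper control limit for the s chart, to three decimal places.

213.382

s̄ = (132 + 52 + 75 + 103 + 112 + 143 + 85 + 68 + 51 + 113 + 87 + 109) / 12 = 94.1667
UCL_s = B₄·s̄ = 2.266 × 94.1667 = 213.3817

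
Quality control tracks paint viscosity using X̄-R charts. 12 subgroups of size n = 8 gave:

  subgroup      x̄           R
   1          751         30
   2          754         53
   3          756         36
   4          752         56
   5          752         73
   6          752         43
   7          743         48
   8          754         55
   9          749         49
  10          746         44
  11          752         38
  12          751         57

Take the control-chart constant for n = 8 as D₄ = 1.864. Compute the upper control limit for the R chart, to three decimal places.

90.404

R̄ = (30 + 53 + 36 + 56 + 73 + 43 + 48 + 55 + 49 + 44 + 38 + 57) / 12 = 582.0000 / 12 = 48.5000
UCL_R = D₄·R̄ = 1.864 × 48.5000 = 90.4040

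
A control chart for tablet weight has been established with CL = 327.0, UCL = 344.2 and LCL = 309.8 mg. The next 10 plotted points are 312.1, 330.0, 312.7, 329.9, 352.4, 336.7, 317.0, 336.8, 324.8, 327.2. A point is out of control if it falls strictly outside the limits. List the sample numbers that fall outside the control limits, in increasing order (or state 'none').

Compare each point to [309.8, 344.2]: sample 5 = 352.4 > UCL.

5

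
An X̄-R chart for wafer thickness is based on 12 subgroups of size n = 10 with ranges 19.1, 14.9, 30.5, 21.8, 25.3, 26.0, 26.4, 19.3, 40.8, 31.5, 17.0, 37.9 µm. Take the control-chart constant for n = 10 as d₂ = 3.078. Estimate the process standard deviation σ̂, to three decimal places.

R̄ = (19.1 + 14.9 + 30.5 + 21.8 + 25.3 + 26.0 + 26.4 + 19.3 + 40.8 + 31.5 + 17.0 + 37.9) / 12 = 25.8750
σ̂ = R̄ / d₂ = 25.8750 / 3.078 = 8.4064

8.406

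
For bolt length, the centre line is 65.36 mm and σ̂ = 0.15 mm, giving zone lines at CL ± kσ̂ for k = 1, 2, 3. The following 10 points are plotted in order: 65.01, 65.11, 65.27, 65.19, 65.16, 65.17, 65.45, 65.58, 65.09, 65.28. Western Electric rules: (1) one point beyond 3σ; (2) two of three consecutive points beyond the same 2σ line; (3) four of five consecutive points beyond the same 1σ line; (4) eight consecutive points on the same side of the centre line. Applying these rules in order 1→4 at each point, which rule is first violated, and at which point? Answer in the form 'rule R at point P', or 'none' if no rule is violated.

rule 3 at point 5

Zone of each point (C = within 1σ̂, B = 1σ̂–2σ̂, A = 2σ̂–3σ̂, * = beyond 3σ̂; sign = side of CL): 1:-A, 2:-B, 3:-C, 4:-B, 5:-B, 6:-B, 7:+C, 8:+B, 9:-B, 10:-C
Rule 3 (four of five consecutive points beyond the same 1σ limit) is satisfied at point 5.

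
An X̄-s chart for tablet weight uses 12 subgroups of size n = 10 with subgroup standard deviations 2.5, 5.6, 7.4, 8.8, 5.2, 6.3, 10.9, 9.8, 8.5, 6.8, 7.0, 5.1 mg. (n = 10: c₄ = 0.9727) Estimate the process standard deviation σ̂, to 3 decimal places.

7.188

s̄ = (2.5 + 5.6 + 7.4 + 8.8 + 5.2 + 6.3 + 10.9 + 9.8 + 8.5 + 6.8 + 7.0 + 5.1) / 12 = 6.9917
σ̂ = s̄ / c₄ = 6.9917 / 0.9727 = 7.1879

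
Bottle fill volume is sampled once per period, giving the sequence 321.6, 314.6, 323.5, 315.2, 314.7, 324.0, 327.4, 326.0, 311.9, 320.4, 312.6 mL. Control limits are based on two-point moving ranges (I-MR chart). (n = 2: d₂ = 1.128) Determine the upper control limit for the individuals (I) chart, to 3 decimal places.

337.668

X̄ = (321.6 + 314.6 + 323.5 + 315.2 + 314.7 + 324.0 + 327.4 + 326.0 + 311.9 + 320.4 + 312.6) / 11 = 319.2636
Moving ranges: 7.0, 8.9, 8.3, 0.5, 9.3, 3.4, 1.4, 14.1, 8.5, 7.8; M̄R̄ = 69.2000 / 10 = 6.9200
UCL = X̄ + 3·M̄R̄/d₂ = 319.2636 + 3 × 6.9200 / 1.128 = 337.6679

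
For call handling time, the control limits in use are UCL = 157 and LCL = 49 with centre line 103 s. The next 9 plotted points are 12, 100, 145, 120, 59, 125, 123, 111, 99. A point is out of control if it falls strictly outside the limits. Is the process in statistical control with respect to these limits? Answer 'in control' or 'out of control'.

out of control

Compare each point to [49, 157]: sample 1 = 12 < LCL.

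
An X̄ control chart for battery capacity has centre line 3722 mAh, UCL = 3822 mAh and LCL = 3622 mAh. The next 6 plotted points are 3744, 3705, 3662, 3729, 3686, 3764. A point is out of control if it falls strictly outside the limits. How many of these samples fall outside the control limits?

0

All 6 points lie within [3622, 3822].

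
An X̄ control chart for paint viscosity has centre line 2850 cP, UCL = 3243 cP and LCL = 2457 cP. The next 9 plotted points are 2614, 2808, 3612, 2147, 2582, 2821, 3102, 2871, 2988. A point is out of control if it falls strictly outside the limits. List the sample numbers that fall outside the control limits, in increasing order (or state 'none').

Compare each point to [2457, 3243]: sample 3 = 3612 > UCL; sample 4 = 2147 < LCL.

3, 4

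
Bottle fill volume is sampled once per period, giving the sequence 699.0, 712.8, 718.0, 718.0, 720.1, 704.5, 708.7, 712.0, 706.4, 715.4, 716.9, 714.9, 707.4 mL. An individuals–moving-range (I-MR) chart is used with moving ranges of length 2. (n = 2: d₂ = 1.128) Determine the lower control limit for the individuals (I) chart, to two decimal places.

696.38

X̄ = (699.0 + 712.8 + 718.0 + 718.0 + 720.1 + 704.5 + 708.7 + 712.0 + 706.4 + 715.4 + 716.9 + 714.9 + 707.4) / 13 = 711.8538
Moving ranges: 13.8, 5.2, 0.0, 2.1, 15.6, 4.2, 3.3, 5.6, 9.0, 1.5, 2.0, 7.5; M̄R̄ = 69.8000 / 12 = 5.8167
LCL = X̄ − 3·M̄R̄/d₂ = 711.8538 − 3 × 5.8167 / 1.128 = 696.3840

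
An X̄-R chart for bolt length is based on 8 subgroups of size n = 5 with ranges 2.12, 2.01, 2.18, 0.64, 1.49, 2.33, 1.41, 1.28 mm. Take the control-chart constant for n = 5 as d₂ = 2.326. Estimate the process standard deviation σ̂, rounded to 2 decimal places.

0.72

R̄ = (2.12 + 2.01 + 2.18 + 0.64 + 1.49 + 2.33 + 1.41 + 1.28) / 8 = 1.6825
σ̂ = R̄ / d₂ = 1.6825 / 2.326 = 0.7233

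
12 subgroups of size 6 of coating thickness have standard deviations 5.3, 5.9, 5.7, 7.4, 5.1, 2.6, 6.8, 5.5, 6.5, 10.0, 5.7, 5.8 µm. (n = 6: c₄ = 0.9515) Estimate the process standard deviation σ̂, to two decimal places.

s̄ = (5.3 + 5.9 + 5.7 + 7.4 + 5.1 + 2.6 + 6.8 + 5.5 + 6.5 + 10.0 + 5.7 + 5.8) / 12 = 6.0250
σ̂ = s̄ / c₄ = 6.0250 / 0.9515 = 6.3321

6.33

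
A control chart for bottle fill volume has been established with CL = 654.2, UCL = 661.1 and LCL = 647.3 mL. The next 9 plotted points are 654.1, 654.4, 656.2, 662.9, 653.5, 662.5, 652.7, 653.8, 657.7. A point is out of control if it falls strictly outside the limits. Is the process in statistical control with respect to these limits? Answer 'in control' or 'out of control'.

Compare each point to [647.3, 661.1]: sample 4 = 662.9 > UCL; sample 6 = 662.5 > UCL.

out of control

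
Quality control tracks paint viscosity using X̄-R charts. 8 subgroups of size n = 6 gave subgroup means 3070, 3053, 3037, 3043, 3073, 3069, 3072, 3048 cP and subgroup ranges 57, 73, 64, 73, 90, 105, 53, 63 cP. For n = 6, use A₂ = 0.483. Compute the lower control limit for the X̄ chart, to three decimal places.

3023.228

X̄̄ = (3070 + 3053 + 3037 + 3043 + 3073 + 3069 + 3072 + 3048) / 8 = 24465.0000 / 8 = 3058.1250
R̄ = (57 + 73 + 64 + 73 + 90 + 105 + 53 + 63) / 8 = 578.0000 / 8 = 72.2500
LCL = X̄̄ − A₂·R̄ = 3058.1250 − 0.483 × 72.2500 = 3023.2283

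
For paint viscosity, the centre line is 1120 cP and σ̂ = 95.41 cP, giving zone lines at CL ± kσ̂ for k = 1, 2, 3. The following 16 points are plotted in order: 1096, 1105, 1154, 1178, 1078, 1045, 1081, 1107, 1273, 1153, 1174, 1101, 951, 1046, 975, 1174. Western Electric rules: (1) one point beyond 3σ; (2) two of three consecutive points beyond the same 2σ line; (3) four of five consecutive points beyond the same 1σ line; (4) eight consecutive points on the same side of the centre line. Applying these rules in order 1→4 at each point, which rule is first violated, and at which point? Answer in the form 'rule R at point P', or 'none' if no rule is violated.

none

Zone of each point (C = within 1σ̂, B = 1σ̂–2σ̂, A = 2σ̂–3σ̂, * = beyond 3σ̂; sign = side of CL): 1:-C, 2:-C, 3:+C, 4:+C, 5:-C, 6:-C, 7:-C, 8:-C, 9:+B, 10:+C, 11:+C, 12:-C, 13:-B, 14:-C, 15:-B, 16:+C
No rule fires across all 16 points.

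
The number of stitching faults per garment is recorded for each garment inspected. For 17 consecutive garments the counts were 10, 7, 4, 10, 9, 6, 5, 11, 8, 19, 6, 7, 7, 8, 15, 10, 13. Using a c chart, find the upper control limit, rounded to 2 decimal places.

18.18

c̄ = (10 + 7 + 4 + 10 + 9 + 6 + 5 + 11 + 8 + 19 + 6 + 7 + 7 + 8 + 15 + 10 + 13) / 17 = 155 / 17 = 9.1176
UCL = c̄ + 3√c̄ = 9.1176 + 3 × √9.1176 = 9.1176 + 3 × 3.0195 = 18.1763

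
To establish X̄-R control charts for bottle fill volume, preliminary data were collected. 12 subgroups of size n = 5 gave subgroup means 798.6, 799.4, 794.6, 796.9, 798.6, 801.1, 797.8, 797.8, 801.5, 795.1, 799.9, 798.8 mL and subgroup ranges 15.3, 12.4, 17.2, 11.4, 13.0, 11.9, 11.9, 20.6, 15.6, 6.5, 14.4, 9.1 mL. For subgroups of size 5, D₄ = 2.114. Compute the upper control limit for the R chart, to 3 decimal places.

R̄ = (15.3 + 12.4 + 17.2 + 11.4 + 13.0 + 11.9 + 11.9 + 20.6 + 15.6 + 6.5 + 14.4 + 9.1) / 12 = 159.3000 / 12 = 13.2750
UCL_R = D₄·R̄ = 2.114 × 13.2750 = 28.0633

28.063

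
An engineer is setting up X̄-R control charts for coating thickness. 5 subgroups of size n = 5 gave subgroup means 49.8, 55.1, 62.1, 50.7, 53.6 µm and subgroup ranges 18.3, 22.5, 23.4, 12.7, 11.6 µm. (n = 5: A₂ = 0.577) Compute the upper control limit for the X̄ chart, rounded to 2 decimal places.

64.47

X̄̄ = (49.8 + 55.1 + 62.1 + 50.7 + 53.6) / 5 = 271.3000 / 5 = 54.2600
R̄ = (18.3 + 22.5 + 23.4 + 12.7 + 11.6) / 5 = 88.5000 / 5 = 17.7000
UCL = X̄̄ + A₂·R̄ = 54.2600 + 0.577 × 17.7000 = 64.4729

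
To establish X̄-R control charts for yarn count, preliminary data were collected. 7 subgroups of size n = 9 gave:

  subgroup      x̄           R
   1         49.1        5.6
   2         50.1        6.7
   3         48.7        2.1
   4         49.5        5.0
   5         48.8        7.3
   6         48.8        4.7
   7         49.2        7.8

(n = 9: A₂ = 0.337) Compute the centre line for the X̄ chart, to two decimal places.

49.17

X̄̄ = (49.1 + 50.1 + 48.7 + 49.5 + 48.8 + 48.8 + 49.2) / 7 = 344.2000 / 7 = 49.1714
CL = X̄̄ = 49.1714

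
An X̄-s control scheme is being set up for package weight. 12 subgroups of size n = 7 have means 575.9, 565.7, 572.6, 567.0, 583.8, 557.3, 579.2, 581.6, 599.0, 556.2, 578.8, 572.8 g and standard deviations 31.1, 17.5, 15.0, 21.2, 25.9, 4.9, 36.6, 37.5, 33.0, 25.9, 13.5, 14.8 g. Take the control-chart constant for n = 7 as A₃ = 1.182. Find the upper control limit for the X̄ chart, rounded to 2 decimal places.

601.43

X̄̄ = (575.9 + 565.7 + 572.6 + 567.0 + 583.8 + 557.3 + 579.2 + 581.6 + 599.0 + 556.2 + 578.8 + 572.8) / 12 = 574.1583
s̄ = (31.1 + 17.5 + 15.0 + 21.2 + 25.9 + 4.9 + 36.6 + 37.5 + 33.0 + 25.9 + 13.5 + 14.8) / 12 = 23.0750
UCL = X̄̄ + A₃·s̄ = 574.1583 + 1.182 × 23.0750 = 601.4330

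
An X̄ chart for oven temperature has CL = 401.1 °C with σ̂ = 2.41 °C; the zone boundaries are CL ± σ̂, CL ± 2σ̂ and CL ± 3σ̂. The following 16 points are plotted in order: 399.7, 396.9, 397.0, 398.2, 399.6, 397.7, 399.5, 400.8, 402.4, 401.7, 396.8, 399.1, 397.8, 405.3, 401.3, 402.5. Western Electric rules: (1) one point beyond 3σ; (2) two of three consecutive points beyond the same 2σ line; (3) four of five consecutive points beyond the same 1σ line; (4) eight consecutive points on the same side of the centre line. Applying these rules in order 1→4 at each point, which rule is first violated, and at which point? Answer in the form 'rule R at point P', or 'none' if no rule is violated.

rule 3 at point 6

Zone of each point (C = within 1σ̂, B = 1σ̂–2σ̂, A = 2σ̂–3σ̂, * = beyond 3σ̂; sign = side of CL): 1:-C, 2:-B, 3:-B, 4:-B, 5:-C, 6:-B, 7:-C, 8:-C, 9:+C, 10:+C, 11:-B, 12:-C, 13:-B, 14:+B, 15:+C, 16:+C
Rule 3 (four of five consecutive points beyond the same 1σ limit) is satisfied at point 6.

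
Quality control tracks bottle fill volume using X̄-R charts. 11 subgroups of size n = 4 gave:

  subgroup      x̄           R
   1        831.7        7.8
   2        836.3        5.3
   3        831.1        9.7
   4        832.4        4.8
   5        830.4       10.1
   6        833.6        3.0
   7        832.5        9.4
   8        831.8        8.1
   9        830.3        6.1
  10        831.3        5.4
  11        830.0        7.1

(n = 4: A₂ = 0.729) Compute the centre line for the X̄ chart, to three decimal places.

X̄̄ = (831.7 + 836.3 + 831.1 + 832.4 + 830.4 + 833.6 + 832.5 + 831.8 + 830.3 + 831.3 + 830.0) / 11 = 9151.4000 / 11 = 831.9455
CL = X̄̄ = 831.9455

831.945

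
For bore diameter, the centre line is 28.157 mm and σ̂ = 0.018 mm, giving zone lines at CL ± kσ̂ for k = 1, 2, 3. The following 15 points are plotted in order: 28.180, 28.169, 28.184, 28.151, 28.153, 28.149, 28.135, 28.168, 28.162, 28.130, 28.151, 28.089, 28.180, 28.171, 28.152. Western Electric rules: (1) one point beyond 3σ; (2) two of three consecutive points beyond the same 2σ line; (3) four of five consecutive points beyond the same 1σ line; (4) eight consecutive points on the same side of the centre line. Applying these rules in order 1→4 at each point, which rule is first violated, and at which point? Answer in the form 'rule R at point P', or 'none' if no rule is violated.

Zone of each point (C = within 1σ̂, B = 1σ̂–2σ̂, A = 2σ̂–3σ̂, * = beyond 3σ̂; sign = side of CL): 1:+B, 2:+C, 3:+B, 4:-C, 5:-C, 6:-C, 7:-B, 8:+C, 9:+C, 10:-B, 11:-C, 12:-*, 13:+B, 14:+C, 15:-C
Rule 1 (one point beyond the 3σ limits) is satisfied at point 12.

rule 1 at point 12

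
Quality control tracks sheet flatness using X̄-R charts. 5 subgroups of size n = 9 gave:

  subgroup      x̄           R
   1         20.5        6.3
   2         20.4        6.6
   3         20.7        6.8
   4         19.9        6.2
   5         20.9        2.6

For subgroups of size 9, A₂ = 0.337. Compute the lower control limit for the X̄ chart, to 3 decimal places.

18.559

X̄̄ = (20.5 + 20.4 + 20.7 + 19.9 + 20.9) / 5 = 102.4000 / 5 = 20.4800
R̄ = (6.3 + 6.6 + 6.8 + 6.2 + 2.6) / 5 = 28.5000 / 5 = 5.7000
LCL = X̄̄ − A₂·R̄ = 20.4800 − 0.337 × 5.7000 = 18.5591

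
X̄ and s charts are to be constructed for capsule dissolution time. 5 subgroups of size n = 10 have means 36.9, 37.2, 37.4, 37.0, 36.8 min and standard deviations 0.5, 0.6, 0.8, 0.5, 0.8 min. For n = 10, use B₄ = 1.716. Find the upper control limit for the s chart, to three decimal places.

s̄ = (0.5 + 0.6 + 0.8 + 0.5 + 0.8) / 5 = 0.6400
UCL_s = B₄·s̄ = 1.716 × 0.6400 = 1.0982

1.098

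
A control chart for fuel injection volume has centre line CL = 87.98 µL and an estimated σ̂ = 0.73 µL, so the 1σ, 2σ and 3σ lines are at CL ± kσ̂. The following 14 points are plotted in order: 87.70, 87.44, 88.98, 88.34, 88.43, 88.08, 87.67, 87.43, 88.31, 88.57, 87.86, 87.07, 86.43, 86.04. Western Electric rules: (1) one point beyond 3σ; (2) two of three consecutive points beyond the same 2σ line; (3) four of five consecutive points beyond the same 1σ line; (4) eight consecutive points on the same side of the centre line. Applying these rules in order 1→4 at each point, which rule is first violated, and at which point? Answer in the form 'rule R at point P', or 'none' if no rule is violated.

rule 2 at point 14

Zone of each point (C = within 1σ̂, B = 1σ̂–2σ̂, A = 2σ̂–3σ̂, * = beyond 3σ̂; sign = side of CL): 1:-C, 2:-C, 3:+B, 4:+C, 5:+C, 6:+C, 7:-C, 8:-C, 9:+C, 10:+C, 11:-C, 12:-B, 13:-A, 14:-A
Rule 2 (two of three consecutive points beyond the same 2σ limit) is satisfied at point 14.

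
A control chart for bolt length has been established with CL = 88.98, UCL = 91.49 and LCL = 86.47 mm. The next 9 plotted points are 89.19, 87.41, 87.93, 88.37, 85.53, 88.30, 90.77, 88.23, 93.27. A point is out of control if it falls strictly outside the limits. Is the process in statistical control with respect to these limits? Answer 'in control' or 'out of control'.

Compare each point to [86.47, 91.49]: sample 5 = 85.53 < LCL; sample 9 = 93.27 > UCL.

out of control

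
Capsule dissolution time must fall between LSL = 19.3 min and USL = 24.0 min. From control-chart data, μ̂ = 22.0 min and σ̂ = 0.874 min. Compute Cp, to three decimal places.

Cp = (USL − LSL) / (6σ̂) = (24.0 − 19.3) / (6 × 0.874) = 4.7000 / 5.2440 = 0.8963

0.896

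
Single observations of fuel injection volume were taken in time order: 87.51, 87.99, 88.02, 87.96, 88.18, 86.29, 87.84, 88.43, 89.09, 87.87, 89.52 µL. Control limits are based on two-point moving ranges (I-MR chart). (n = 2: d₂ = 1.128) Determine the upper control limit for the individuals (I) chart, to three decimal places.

90.284

X̄ = (87.51 + 87.99 + 88.02 + 87.96 + 88.18 + 86.29 + 87.84 + 88.43 + 89.09 + 87.87 + 89.52) / 11 = 88.0636
Moving ranges: 0.48, 0.03, 0.06, 0.22, 1.89, 1.55, 0.59, 0.66, 1.22, 1.65; M̄R̄ = 8.3500 / 10 = 0.8350
UCL = X̄ + 3·M̄R̄/d₂ = 88.0636 + 3 × 0.8350 / 1.128 = 90.2844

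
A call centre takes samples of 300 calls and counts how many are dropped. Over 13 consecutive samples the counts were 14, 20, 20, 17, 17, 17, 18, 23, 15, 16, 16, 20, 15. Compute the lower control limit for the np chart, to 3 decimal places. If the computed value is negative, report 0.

p̄ = Σdᵢ / (k·n) = 228 / (13 × 300) = 0.05846
LCL = np̄ − 3·√(np̄(1−p̄)) = 17.5385 − 3 × 4.0636 = 5.3476

5.348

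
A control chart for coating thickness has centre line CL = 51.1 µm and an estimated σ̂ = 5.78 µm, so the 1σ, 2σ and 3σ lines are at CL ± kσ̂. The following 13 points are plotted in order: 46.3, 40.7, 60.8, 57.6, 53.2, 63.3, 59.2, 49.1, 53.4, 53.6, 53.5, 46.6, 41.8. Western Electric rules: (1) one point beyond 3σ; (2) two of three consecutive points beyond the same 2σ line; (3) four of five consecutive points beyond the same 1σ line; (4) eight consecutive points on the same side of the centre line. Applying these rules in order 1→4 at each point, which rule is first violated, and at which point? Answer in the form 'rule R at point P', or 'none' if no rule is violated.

rule 3 at point 7

Zone of each point (C = within 1σ̂, B = 1σ̂–2σ̂, A = 2σ̂–3σ̂, * = beyond 3σ̂; sign = side of CL): 1:-C, 2:-B, 3:+B, 4:+B, 5:+C, 6:+A, 7:+B, 8:-C, 9:+C, 10:+C, 11:+C, 12:-C, 13:-B
Rule 3 (four of five consecutive points beyond the same 1σ limit) is satisfied at point 7.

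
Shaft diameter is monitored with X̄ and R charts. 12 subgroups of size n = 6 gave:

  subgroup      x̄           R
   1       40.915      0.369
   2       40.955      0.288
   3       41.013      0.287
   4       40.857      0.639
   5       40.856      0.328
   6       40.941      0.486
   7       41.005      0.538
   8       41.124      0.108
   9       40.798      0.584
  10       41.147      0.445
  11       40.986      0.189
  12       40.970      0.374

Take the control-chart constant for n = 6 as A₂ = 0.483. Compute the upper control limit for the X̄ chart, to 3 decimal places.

X̄̄ = (40.915 + 40.955 + 41.013 + 40.857 + 40.856 + 40.941 + 41.005 + 41.124 + 40.798 + 41.147 + 40.986 + 40.970) / 12 = 491.5670 / 12 = 40.9639
R̄ = (0.369 + 0.288 + 0.287 + 0.639 + 0.328 + 0.486 + 0.538 + 0.108 + 0.584 + 0.445 + 0.189 + 0.374) / 12 = 4.6350 / 12 = 0.3862
UCL = X̄̄ + A₂·R̄ = 40.9639 + 0.483 × 0.3862 = 41.1505

41.150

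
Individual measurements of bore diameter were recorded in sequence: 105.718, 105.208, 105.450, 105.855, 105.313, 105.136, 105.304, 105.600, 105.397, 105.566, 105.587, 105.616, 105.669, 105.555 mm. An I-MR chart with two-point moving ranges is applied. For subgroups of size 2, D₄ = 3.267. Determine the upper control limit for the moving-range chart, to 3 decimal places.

Moving ranges: 0.510, 0.242, 0.405, 0.542, 0.177, 0.168, 0.296, 0.203, 0.169, 0.021, 0.029, 0.053, 0.114; M̄R̄ = 2.9290 / 13 = 0.2253
UCL_MR = D₄·M̄R̄ = 3.267 × 0.2253 = 0.7361

0.736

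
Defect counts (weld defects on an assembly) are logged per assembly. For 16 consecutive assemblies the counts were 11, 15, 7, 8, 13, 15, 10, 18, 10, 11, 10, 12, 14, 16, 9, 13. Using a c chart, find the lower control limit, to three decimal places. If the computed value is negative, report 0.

c̄ = (11 + 15 + 7 + 8 + 13 + 15 + 10 + 18 + 10 + 11 + 10 + 12 + 14 + 16 + 9 + 13) / 16 = 192 / 16 = 12.0000
LCL = c̄ − 3√c̄ = 12.0000 − 3 × 3.4641 = 1.6077

1.608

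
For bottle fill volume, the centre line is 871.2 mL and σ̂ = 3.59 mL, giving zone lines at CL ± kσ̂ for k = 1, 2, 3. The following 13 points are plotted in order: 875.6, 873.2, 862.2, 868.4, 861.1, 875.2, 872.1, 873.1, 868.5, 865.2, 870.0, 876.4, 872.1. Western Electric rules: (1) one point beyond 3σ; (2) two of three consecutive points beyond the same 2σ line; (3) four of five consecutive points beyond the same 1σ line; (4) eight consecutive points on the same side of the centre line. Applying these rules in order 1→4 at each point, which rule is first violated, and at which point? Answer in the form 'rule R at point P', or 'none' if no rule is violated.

rule 2 at point 5

Zone of each point (C = within 1σ̂, B = 1σ̂–2σ̂, A = 2σ̂–3σ̂, * = beyond 3σ̂; sign = side of CL): 1:+B, 2:+C, 3:-A, 4:-C, 5:-A, 6:+B, 7:+C, 8:+C, 9:-C, 10:-B, 11:-C, 12:+B, 13:+C
Rule 2 (two of three consecutive points beyond the same 2σ limit) is satisfied at point 5.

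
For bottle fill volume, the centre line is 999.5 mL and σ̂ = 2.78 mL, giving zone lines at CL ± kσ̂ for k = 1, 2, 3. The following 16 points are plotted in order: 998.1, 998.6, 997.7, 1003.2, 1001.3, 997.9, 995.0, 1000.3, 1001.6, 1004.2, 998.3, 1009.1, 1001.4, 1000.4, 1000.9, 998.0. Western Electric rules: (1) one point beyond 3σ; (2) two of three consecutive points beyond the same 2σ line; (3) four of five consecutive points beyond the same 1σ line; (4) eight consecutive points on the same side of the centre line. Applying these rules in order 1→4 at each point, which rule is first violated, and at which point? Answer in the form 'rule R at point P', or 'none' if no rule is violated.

Zone of each point (C = within 1σ̂, B = 1σ̂–2σ̂, A = 2σ̂–3σ̂, * = beyond 3σ̂; sign = side of CL): 1:-C, 2:-C, 3:-C, 4:+B, 5:+C, 6:-C, 7:-B, 8:+C, 9:+C, 10:+B, 11:-C, 12:+*, 13:+C, 14:+C, 15:+C, 16:-C
Rule 1 (one point beyond the 3σ limits) is satisfied at point 12.

rule 1 at point 12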